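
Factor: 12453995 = 5^1* 311^1*8009^1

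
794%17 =12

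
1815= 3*605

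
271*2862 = 775602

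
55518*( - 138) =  - 7661484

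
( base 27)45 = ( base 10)113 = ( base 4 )1301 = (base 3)11012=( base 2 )1110001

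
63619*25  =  1590475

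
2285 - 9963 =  - 7678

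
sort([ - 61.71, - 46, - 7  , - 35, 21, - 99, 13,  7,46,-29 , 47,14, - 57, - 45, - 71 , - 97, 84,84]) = [ - 99, - 97,-71, -61.71, - 57 , - 46  , - 45, - 35, - 29, - 7, 7,13, 14,21,46,47,84,84 ] 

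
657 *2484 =1631988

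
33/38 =33/38 = 0.87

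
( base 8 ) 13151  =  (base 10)5737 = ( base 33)58S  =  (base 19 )fgi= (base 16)1669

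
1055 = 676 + 379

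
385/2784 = 385/2784= 0.14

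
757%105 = 22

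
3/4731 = 1/1577=0.00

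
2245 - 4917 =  - 2672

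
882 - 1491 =-609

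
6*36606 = 219636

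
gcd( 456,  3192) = 456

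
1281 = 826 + 455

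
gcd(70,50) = 10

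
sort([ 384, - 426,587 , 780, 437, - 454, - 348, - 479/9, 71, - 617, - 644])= [ - 644, - 617 ,-454, - 426, - 348, - 479/9, 71, 384,  437,587, 780] 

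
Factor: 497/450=2^( - 1 )*3^( - 2)*5^ ( - 2 )*7^1*71^1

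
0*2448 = 0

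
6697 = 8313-1616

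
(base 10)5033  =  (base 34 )4c1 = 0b1001110101001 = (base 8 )11651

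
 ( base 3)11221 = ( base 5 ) 1013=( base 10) 133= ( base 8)205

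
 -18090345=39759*( - 455)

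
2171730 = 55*39486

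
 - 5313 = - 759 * 7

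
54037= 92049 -38012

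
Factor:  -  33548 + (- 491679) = -683^1*769^1 = -  525227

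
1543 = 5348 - 3805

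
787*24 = 18888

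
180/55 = 3 + 3/11 = 3.27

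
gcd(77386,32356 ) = 2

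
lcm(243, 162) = 486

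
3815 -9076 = - 5261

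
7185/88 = 81 + 57/88 = 81.65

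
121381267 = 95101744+26279523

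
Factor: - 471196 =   -  2^2 * 11^1*10709^1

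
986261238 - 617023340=369237898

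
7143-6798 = 345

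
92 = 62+30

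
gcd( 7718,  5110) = 2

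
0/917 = 0= 0.00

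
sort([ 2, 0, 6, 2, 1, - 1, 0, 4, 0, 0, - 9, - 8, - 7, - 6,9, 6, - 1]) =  [ - 9, - 8 ,  -  7, - 6, - 1, - 1,0, 0,0,0, 1, 2,2, 4, 6, 6, 9 ]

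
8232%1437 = 1047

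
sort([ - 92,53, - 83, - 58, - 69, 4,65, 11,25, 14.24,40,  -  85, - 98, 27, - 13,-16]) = [ - 98, - 92, - 85, - 83, - 69, - 58, -16,-13,4,11,14.24,25,27, 40,53, 65]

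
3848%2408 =1440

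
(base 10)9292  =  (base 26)dja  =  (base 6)111004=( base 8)22114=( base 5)244132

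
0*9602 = 0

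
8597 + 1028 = 9625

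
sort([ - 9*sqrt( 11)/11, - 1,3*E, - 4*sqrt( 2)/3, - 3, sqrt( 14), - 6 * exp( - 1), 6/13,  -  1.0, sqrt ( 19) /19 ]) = [ - 3, - 9*sqrt( 11)/11,-6 *exp( - 1), - 4* sqrt( 2)/3, - 1,  -  1.0, sqrt( 19)/19,  6/13, sqrt( 14 ), 3*E] 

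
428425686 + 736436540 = 1164862226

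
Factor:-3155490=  - 2^1*3^3*5^1*13^1*29^1 *31^1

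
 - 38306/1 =- 38306 = - 38306.00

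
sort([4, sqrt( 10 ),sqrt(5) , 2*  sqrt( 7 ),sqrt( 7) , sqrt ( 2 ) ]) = [ sqrt( 2 ) , sqrt( 5 ),sqrt (7 ),sqrt( 10 ),4,2*sqrt( 7) ] 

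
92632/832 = 111+35/104 = 111.34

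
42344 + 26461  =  68805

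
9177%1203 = 756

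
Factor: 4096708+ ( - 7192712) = - 3096004 = - 2^2 * 774001^1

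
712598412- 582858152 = 129740260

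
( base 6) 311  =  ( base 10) 115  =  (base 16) 73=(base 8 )163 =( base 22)55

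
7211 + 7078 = 14289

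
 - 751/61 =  -13 + 42/61 = -  12.31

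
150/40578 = 25/6763 =0.00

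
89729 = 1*89729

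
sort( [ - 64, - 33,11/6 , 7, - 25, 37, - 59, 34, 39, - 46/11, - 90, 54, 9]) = [ - 90, - 64, - 59, - 33, - 25, - 46/11, 11/6, 7,  9, 34, 37 , 39,54 ] 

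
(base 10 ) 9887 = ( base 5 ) 304022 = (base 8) 23237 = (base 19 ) 1877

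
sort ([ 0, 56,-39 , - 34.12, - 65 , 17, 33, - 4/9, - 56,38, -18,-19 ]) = [ - 65, - 56,-39, - 34.12,-19, - 18,  -  4/9,0, 17, 33, 38, 56] 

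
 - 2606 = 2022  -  4628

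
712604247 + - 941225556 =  - 228621309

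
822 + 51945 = 52767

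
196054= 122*1607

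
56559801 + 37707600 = 94267401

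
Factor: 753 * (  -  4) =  - 3012=-2^2*3^1 * 251^1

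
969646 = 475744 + 493902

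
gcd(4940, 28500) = 380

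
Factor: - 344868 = -2^2 * 3^1 * 29^1 *991^1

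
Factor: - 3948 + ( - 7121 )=-11069^1= - 11069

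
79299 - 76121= 3178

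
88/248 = 11/31 = 0.35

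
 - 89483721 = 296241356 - 385725077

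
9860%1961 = 55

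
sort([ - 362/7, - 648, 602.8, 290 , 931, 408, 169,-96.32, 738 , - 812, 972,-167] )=[ - 812 ,- 648, - 167, -96.32, - 362/7, 169,290,408,602.8,  738,  931,972 ]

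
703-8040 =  - 7337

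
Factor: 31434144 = 2^5*3^1*7^1* 29^1*1613^1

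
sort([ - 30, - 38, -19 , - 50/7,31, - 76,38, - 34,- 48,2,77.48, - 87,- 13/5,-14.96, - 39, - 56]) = [ - 87, - 76, - 56 , - 48, - 39, - 38,  -  34, - 30, - 19,-14.96, - 50/7, - 13/5,2 , 31, 38,77.48] 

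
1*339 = 339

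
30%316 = 30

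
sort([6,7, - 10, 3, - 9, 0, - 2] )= [ - 10,-9 , - 2,0, 3, 6, 7] 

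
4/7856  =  1/1964 = 0.00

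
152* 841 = 127832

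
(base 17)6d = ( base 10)115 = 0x73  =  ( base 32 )3j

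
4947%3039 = 1908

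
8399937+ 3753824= 12153761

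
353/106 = 3  +  35/106 = 3.33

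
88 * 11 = 968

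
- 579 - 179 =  - 758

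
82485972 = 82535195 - 49223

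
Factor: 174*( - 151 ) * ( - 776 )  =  2^4*3^1*29^1  *  97^1*151^1=20388624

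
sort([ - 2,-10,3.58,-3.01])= [ - 10,-3.01,-2,  3.58 ] 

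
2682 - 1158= 1524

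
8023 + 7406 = 15429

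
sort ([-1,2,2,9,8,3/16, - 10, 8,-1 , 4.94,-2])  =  [ - 10, - 2, - 1, - 1,3/16, 2,2,4.94 , 8, 8,9]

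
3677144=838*4388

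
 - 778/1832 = - 389/916 = - 0.42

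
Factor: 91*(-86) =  - 2^1*7^1*13^1 *43^1 = - 7826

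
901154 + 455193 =1356347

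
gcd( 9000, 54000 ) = 9000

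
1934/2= 967 = 967.00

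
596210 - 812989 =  - 216779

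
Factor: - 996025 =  - 5^2 * 39841^1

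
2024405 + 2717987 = 4742392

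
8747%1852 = 1339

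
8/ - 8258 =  - 1  +  4125/4129 = - 0.00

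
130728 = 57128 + 73600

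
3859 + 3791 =7650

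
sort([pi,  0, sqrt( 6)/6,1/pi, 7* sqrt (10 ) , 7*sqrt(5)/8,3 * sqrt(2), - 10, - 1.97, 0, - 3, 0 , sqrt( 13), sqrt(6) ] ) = [ - 10,  -  3 , - 1.97, 0, 0,  0,1/pi, sqrt( 6)/6, 7*sqrt(5 ) /8, sqrt(6 ), pi,  sqrt(13),3*sqrt( 2),7*sqrt(10)] 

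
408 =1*408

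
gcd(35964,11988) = 11988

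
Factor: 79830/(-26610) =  - 3 = - 3^1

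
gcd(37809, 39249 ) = 9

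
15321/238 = 64 + 89/238 = 64.37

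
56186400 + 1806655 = 57993055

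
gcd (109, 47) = 1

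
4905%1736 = 1433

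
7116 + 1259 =8375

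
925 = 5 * 185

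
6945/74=93+63/74 = 93.85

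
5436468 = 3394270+2042198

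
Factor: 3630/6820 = 33/62  =  2^(-1)*3^1*11^1*31^( - 1 )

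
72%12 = 0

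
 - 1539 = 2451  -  3990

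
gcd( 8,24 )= 8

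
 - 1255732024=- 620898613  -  634833411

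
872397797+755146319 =1627544116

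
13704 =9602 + 4102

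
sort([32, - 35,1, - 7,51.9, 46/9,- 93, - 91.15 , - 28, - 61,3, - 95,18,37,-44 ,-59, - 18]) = [ - 95, - 93, - 91.15, - 61, - 59, - 44, - 35, - 28, - 18, - 7, 1,3,46/9,18,32,37,51.9]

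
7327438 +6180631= 13508069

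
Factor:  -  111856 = -2^4 * 6991^1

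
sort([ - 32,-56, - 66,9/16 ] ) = [ - 66, - 56, - 32, 9/16]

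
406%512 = 406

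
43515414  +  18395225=61910639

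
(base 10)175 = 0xAF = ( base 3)20111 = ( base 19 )94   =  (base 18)9d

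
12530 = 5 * 2506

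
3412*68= 232016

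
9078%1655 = 803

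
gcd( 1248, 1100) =4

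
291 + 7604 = 7895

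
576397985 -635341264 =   -  58943279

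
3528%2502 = 1026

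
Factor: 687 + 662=1349 = 19^1*71^1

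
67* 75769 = 5076523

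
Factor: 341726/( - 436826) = -539/689 = - 7^2*11^1*13^(-1)*53^( - 1)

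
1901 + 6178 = 8079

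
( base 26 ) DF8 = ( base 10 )9186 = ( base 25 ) EHB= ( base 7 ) 35532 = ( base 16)23E2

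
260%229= 31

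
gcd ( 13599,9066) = 4533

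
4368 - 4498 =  -130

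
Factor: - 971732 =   -  2^2*29^1 * 8377^1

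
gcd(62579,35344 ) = 1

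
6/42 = 1/7 = 0.14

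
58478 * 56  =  3274768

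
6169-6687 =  - 518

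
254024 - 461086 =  - 207062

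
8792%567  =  287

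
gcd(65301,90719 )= 1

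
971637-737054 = 234583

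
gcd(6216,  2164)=4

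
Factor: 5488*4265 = 2^4*5^1*7^3*853^1 = 23406320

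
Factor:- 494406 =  - 2^1*3^2*11^2*227^1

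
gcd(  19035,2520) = 45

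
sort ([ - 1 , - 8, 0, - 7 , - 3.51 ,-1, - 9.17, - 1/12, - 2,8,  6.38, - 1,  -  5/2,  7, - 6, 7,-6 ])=[ - 9.17, - 8, - 7, - 6, - 6, - 3.51, - 5/2, - 2, - 1, - 1, - 1, - 1/12,0 , 6.38,7,  7,8]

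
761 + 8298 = 9059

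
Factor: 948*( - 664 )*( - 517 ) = 2^5*3^1*11^1*47^1*79^1*83^1 =325437024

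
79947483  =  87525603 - 7578120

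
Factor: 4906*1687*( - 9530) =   -  78874301660 = - 2^2*5^1*7^1 * 11^1*223^1*241^1 * 953^1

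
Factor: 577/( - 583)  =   - 11^ ( - 1 ) * 53^( - 1)*577^1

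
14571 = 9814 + 4757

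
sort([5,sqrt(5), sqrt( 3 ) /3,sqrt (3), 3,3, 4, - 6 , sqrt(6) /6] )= [ - 6,sqrt( 6) /6,  sqrt(3)/3, sqrt( 3 ),sqrt(  5),3,3, 4,5]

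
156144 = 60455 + 95689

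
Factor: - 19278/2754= - 7= - 7^1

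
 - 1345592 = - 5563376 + 4217784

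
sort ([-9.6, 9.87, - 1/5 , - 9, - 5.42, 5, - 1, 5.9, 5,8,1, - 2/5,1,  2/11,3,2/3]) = [ - 9.6, - 9, - 5.42, - 1, - 2/5 ,-1/5,2/11, 2/3 , 1, 1 , 3,5, 5 , 5.9, 8, 9.87]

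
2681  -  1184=1497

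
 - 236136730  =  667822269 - 903958999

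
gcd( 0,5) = 5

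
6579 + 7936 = 14515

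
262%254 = 8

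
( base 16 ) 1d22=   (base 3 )101020020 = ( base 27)A66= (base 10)7458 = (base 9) 11206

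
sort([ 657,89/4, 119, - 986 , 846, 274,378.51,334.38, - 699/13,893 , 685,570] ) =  [-986 , - 699/13,  89/4,119, 274, 334.38, 378.51, 570,657,685, 846,893] 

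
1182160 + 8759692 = 9941852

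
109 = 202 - 93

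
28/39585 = 4/5655= 0.00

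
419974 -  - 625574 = 1045548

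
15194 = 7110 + 8084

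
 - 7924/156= -1981/39 = - 50.79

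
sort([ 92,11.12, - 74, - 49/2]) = [ - 74,-49/2, 11.12,92]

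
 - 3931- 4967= - 8898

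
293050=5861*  50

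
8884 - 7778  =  1106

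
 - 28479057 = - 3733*7629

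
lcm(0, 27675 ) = 0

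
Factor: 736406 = 2^1*  11^2*17^1*179^1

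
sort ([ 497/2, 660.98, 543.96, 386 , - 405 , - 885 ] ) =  [ - 885 , - 405, 497/2,386, 543.96  ,  660.98]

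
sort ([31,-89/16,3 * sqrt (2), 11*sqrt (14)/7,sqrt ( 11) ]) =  [ -89/16,sqrt( 11 ), 3*sqrt (2 ) , 11*sqrt( 14)/7, 31]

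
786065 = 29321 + 756744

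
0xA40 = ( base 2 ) 101001000000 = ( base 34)296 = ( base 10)2624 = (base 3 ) 10121012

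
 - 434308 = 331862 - 766170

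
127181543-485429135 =- 358247592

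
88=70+18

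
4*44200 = 176800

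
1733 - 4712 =  -  2979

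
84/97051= 84/97051  =  0.00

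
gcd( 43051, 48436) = 1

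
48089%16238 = 15613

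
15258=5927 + 9331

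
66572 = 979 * 68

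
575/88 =6 + 47/88= 6.53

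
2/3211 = 2/3211 = 0.00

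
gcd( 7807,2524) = 1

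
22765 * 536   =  12202040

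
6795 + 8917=15712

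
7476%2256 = 708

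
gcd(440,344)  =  8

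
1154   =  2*577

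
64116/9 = 7124  =  7124.00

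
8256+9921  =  18177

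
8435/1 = 8435 = 8435.00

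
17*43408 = 737936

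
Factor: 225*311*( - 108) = -2^2*3^5*5^2*311^1 = - 7557300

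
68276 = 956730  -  888454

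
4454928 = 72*61874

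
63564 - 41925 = 21639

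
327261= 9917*33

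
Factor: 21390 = 2^1*3^1*5^1*23^1 * 31^1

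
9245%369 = 20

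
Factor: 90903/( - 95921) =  - 3^1*7^( - 1) * 71^(  -  1)*157^1 = -471/497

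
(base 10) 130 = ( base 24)5a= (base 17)7b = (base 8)202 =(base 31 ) 46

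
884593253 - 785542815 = 99050438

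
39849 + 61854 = 101703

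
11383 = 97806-86423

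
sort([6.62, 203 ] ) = [ 6.62,203]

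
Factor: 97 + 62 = 3^1 * 53^1 = 159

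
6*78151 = 468906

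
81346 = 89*914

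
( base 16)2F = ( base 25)1M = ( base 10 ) 47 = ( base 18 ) 2b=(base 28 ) 1j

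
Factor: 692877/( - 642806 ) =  - 2^( - 1 )*3^1 * 230959^1*321403^(-1) 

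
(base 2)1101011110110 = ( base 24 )bne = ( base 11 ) 5205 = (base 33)6b5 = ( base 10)6902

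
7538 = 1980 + 5558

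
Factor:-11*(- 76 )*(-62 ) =- 51832 = - 2^3*11^1 * 19^1 * 31^1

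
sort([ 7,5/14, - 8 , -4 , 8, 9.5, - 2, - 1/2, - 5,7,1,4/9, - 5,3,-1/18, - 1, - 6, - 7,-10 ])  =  [ - 10, - 8, - 7, - 6 , - 5, - 5, - 4, - 2, - 1, - 1/2, - 1/18, 5/14,4/9 , 1, 3,7,7,8,9.5]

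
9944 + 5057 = 15001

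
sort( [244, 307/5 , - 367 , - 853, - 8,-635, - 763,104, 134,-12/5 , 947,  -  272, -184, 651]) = [-853, - 763 , - 635 , - 367, -272, - 184, - 8,-12/5,307/5 , 104 , 134,244,  651,947 ] 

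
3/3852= 1/1284=0.00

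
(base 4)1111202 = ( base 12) 3202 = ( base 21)c8e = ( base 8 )12542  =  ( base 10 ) 5474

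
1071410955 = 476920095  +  594490860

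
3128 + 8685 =11813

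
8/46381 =8/46381=0.00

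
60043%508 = 99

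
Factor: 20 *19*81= 30780 = 2^2*3^4*5^1* 19^1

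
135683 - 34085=101598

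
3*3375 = 10125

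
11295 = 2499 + 8796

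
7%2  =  1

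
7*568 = 3976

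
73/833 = 73/833 = 0.09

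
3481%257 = 140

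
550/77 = 50/7 = 7.14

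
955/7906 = 955/7906 = 0.12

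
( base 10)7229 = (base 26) ai1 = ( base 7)30035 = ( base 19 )1109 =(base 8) 16075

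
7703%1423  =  588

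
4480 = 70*64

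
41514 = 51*814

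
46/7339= 46/7339 = 0.01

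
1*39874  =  39874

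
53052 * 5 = 265260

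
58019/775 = 58019/775 = 74.86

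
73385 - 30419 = 42966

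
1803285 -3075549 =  -1272264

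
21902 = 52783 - 30881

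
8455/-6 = -8455/6  =  -1409.17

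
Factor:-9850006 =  - 2^1*1423^1*3461^1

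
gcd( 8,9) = 1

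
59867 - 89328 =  - 29461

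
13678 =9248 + 4430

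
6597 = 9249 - 2652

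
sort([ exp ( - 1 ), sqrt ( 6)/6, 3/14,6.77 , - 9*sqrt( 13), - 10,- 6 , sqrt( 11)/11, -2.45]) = [-9 *sqrt(13 ), - 10 , - 6, - 2.45, 3/14 , sqrt ( 11) /11, exp( - 1 ),  sqrt ( 6 ) /6 , 6.77]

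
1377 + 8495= 9872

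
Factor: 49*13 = 7^2*13^1 = 637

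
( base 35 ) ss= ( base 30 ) 13i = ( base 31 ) 11g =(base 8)1760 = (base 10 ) 1008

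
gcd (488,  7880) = 8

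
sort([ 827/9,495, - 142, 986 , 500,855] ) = [- 142,827/9,  495,500,855,986 ]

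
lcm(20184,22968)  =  666072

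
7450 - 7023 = 427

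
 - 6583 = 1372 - 7955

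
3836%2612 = 1224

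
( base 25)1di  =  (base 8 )1710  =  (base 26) 1b6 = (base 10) 968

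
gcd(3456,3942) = 54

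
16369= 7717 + 8652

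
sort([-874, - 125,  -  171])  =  [ - 874, - 171, - 125] 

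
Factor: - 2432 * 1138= - 2767616 =- 2^8*19^1*569^1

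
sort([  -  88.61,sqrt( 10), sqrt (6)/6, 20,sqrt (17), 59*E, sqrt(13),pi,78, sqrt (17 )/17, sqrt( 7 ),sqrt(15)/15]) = [ - 88.61, sqrt (17 ) /17, sqrt( 15) /15, sqrt (6 ) /6, sqrt(7), pi, sqrt( 10), sqrt(13 ), sqrt (17 ), 20, 78,59*E]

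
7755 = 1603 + 6152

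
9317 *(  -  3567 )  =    -  33233739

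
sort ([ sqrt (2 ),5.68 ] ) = [ sqrt( 2), 5.68]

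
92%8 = 4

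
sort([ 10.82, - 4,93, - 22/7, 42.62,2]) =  [ - 4, - 22/7,2,10.82,42.62,93]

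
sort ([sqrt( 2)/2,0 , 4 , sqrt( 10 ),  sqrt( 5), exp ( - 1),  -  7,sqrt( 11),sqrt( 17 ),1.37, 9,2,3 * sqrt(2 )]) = [  -  7, 0,  exp( - 1),  sqrt ( 2 )/2,1.37,2,sqrt( 5 ), sqrt( 10), sqrt( 11 ),4,sqrt( 17),3*sqrt(2),9]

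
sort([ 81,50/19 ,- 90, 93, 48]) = [-90,50/19,48,81,93]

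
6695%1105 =65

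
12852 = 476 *27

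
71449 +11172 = 82621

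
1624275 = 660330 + 963945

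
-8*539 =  - 4312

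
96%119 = 96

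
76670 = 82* 935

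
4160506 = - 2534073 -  - 6694579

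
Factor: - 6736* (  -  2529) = 2^4*3^2*281^1*421^1 = 17035344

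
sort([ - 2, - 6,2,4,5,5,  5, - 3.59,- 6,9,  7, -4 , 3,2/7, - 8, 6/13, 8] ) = [ - 8, - 6,-6, - 4, - 3.59, - 2, 2/7,6/13, 2,  3 , 4,5,5,5,7 , 8, 9]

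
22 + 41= 63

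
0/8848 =0=0.00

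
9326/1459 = 6+572/1459=6.39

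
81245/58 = 81245/58 =1400.78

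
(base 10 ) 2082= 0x822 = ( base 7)6033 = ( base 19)5eb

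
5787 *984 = 5694408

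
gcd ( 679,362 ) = 1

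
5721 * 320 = 1830720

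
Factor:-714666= - 2^1*3^1*19^1*6269^1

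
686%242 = 202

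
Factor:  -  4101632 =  - 2^9*8011^1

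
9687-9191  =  496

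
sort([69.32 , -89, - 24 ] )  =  [ - 89, - 24, 69.32]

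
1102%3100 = 1102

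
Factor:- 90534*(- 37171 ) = 3365239314 =2^1*3^1*79^1* 191^1*37171^1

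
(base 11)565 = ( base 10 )676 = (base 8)1244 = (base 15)301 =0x2a4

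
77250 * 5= 386250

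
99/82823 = 99/82823 = 0.00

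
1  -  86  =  -85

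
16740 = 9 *1860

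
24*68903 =1653672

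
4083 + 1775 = 5858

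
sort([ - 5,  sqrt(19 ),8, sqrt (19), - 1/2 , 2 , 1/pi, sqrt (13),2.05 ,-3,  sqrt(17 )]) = [ - 5, - 3, - 1/2 , 1/pi, 2,2.05 , sqrt( 13), sqrt(17), sqrt( 19),sqrt( 19),8 ]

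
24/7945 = 24/7945 = 0.00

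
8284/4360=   1  +  9/10 = 1.90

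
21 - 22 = -1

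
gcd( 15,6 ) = 3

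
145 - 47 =98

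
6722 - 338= 6384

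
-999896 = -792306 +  - 207590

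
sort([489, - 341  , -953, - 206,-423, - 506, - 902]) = [ - 953, - 902, - 506, - 423 ,-341, - 206, 489 ]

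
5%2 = 1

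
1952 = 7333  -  5381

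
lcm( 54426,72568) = 217704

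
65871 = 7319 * 9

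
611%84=23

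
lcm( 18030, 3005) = 18030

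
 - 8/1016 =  - 1+126/127 = - 0.01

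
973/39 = 973/39 = 24.95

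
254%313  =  254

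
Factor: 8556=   2^2 * 3^1*23^1 * 31^1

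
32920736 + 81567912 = 114488648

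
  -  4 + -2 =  - 6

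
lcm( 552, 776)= 53544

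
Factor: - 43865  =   - 5^1*31^1*283^1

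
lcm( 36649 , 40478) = 2712026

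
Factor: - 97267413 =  - 3^1*37^1*211^1*4153^1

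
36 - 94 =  - 58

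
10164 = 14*726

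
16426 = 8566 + 7860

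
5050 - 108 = 4942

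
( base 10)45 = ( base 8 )55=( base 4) 231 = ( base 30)1f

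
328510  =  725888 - 397378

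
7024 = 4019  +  3005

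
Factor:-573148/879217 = -2^2*53^(-2)*313^(-1)*143287^1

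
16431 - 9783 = 6648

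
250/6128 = 125/3064 = 0.04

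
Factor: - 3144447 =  - 3^3*116461^1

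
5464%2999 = 2465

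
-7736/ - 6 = 1289+1/3 =1289.33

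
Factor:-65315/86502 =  - 2^(-1) *3^( - 1 )*5^1*13^( - 1)*1109^( - 1)*13063^1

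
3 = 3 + 0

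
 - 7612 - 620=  - 8232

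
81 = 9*9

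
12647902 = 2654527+9993375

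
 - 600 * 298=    - 178800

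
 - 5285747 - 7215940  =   - 12501687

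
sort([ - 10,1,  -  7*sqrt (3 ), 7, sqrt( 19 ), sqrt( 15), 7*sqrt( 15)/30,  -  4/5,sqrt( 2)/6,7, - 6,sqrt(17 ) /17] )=[ - 7*sqrt( 3),-10, - 6, - 4/5, sqrt( 2)/6, sqrt( 17) /17,7*sqrt( 15 ) /30,1, sqrt( 15) , sqrt(19), 7, 7]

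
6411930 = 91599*70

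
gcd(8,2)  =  2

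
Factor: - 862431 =-3^1*23^1*29^1* 431^1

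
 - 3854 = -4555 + 701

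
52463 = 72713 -20250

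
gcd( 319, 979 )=11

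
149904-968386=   -  818482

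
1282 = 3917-2635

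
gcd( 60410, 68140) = 10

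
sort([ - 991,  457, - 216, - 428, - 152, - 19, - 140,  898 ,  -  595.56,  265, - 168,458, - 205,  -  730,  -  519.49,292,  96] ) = [ -991, - 730, - 595.56, - 519.49, - 428,-216  , - 205, - 168 , - 152, - 140 , - 19 , 96, 265,  292 , 457, 458  ,  898 ]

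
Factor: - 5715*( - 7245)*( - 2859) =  - 3^5* 5^2*7^1*23^1*127^1*953^1 = - 118377395325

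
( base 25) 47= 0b1101011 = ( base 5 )412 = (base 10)107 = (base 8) 153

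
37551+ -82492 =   -  44941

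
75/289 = 75/289 = 0.26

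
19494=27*722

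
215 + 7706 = 7921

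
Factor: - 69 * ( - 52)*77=276276 = 2^2*3^1*7^1* 11^1*13^1*23^1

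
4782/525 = 9+19/175 = 9.11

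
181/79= 181/79 = 2.29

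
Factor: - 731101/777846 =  - 2^( - 1 )*3^( - 1)*7^1* 19^1*23^1 * 239^1*129641^( - 1)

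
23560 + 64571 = 88131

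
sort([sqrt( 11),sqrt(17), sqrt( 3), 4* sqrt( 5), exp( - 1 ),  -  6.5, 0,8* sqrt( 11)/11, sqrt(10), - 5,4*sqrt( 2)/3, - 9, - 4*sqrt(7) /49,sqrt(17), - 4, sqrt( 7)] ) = [ - 9, - 6.5,-5,-4, - 4 * sqrt( 7)/49, 0  ,  exp( - 1), sqrt(3),4*sqrt( 2)/3, 8*sqrt(11)/11, sqrt(7), sqrt(10),sqrt(11), sqrt(17 ), sqrt( 17 ), 4 *sqrt (5 )]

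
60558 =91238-30680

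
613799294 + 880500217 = 1494299511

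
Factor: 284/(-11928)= -1/42 = - 2^(-1) *3^(-1)*7^( - 1)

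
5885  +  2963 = 8848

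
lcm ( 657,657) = 657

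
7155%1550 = 955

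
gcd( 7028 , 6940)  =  4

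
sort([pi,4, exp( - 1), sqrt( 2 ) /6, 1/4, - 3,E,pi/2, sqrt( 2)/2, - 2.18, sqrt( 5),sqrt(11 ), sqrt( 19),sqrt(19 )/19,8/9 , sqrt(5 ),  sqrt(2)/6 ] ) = [ - 3, - 2.18,sqrt(19) /19,sqrt( 2)/6, sqrt( 2)/6, 1/4, exp( - 1),sqrt( 2)/2, 8/9,pi/2,sqrt( 5 ) , sqrt(5 ), E,pi, sqrt(11),4,sqrt( 19 ) ]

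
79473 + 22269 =101742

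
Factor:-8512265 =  - 5^1 * 193^1*8821^1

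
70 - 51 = 19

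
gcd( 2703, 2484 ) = 3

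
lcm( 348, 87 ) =348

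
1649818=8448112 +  - 6798294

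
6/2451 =2/817 = 0.00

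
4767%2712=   2055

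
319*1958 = 624602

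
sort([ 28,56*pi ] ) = [ 28,56 * pi ] 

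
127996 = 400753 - 272757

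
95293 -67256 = 28037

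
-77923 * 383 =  - 29844509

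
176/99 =1  +  7/9 = 1.78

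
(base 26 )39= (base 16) 57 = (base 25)3C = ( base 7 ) 153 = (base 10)87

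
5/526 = 5/526  =  0.01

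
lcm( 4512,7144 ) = 85728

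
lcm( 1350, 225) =1350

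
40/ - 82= - 20/41=   - 0.49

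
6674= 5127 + 1547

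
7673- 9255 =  - 1582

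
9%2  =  1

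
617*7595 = 4686115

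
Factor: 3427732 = 2^2*7^1*11^1*31^1*359^1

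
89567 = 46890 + 42677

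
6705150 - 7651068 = -945918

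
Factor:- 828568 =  - 2^3*13^1*31^1 *257^1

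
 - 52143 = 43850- 95993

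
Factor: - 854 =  - 2^1  *  7^1*61^1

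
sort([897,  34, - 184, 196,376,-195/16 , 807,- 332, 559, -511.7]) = [-511.7,-332 ,  -  184,-195/16 , 34,196 , 376, 559,807,897]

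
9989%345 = 329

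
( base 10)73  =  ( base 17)45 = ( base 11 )67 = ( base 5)243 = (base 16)49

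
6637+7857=14494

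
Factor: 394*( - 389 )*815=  - 124911790 = - 2^1*5^1*163^1 * 197^1*389^1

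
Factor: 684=2^2 * 3^2*19^1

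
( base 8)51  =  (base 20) 21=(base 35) 16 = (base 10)41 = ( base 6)105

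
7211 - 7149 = 62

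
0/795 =0 = 0.00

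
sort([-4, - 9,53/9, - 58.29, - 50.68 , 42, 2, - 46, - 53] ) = [ - 58.29,  -  53, - 50.68,-46,-9,-4,2,  53/9,42]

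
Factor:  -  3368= - 2^3*421^1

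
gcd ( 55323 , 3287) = 1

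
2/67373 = 2/67373 = 0.00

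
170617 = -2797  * (-61)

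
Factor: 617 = 617^1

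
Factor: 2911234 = 2^1  *37^1*39341^1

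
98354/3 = 98354/3 = 32784.67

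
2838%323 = 254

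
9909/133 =74 + 67/133 = 74.50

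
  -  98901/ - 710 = 139+211/710=139.30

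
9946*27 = 268542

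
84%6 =0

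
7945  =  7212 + 733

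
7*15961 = 111727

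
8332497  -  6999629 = 1332868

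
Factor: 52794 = 2^1*3^2*7^1* 419^1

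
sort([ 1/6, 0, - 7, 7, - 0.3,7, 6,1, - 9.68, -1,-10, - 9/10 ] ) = [ -10, - 9.68,  -  7, - 1, - 9/10, -0.3, 0, 1/6, 1,6, 7, 7]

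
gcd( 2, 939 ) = 1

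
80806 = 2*40403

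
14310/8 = 1788 + 3/4 = 1788.75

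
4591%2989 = 1602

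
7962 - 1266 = 6696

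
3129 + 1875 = 5004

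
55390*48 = 2658720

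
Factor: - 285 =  - 3^1*5^1*19^1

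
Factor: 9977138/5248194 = 4988569/2624097 = 3^( - 1 )*7^( - 2)*17851^( - 1 )*4988569^1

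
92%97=92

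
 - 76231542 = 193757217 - 269988759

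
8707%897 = 634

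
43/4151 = 43/4151 = 0.01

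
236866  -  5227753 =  - 4990887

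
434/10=43 + 2/5 = 43.40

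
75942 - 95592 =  - 19650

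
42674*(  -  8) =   -  341392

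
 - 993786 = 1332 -995118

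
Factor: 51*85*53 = 3^1*5^1*17^2*53^1 = 229755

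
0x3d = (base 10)61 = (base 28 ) 25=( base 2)111101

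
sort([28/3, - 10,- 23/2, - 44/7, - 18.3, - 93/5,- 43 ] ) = [ - 43, - 93/5,-18.3 , - 23/2, - 10, - 44/7, 28/3]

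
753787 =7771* 97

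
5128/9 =5128/9 = 569.78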